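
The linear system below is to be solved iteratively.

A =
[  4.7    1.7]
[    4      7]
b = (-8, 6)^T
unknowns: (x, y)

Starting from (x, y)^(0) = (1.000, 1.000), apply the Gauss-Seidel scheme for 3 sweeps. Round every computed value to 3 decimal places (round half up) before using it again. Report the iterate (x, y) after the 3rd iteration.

Iteration 1:
  x = (-8 - (1.7)·1.000) / (4.7) = -2.064
  y = (6 - (4)·-2.064) / (7) = 2.037
Iteration 2:
  x = (-8 - (1.7)·2.037) / (4.7) = -2.439
  y = (6 - (4)·-2.439) / (7) = 2.251
Iteration 3:
  x = (-8 - (1.7)·2.251) / (4.7) = -2.516
  y = (6 - (4)·-2.516) / (7) = 2.295

(-2.516, 2.295)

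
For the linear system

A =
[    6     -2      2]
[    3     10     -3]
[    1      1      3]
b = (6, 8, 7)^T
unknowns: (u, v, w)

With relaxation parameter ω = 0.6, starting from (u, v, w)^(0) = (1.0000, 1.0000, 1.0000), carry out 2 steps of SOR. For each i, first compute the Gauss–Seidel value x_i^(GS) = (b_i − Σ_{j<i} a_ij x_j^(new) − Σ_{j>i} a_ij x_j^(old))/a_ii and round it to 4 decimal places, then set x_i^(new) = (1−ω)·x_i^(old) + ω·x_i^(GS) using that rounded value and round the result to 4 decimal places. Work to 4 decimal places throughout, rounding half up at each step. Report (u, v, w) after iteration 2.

(0.8912, 0.9279, 1.6058)

Iteration 1:
  u: GS value = (6 - (-2)·1.0000 - (2)·1.0000) / (6) = 1.0000;  u ← (1−ω)·1.0000 + ω·1.0000 = 1.0000
  v: GS value = (8 - (3)·1.0000 - (-3)·1.0000) / (10) = 0.8000;  v ← (1−ω)·1.0000 + ω·0.8000 = 0.8800
  w: GS value = (7 - (1)·1.0000 - (1)·0.8800) / (3) = 1.7067;  w ← (1−ω)·1.0000 + ω·1.7067 = 1.4240
Iteration 2:
  u: GS value = (6 - (-2)·0.8800 - (2)·1.4240) / (6) = 0.8187;  u ← (1−ω)·1.0000 + ω·0.8187 = 0.8912
  v: GS value = (8 - (3)·0.8912 - (-3)·1.4240) / (10) = 0.9598;  v ← (1−ω)·0.8800 + ω·0.9598 = 0.9279
  w: GS value = (7 - (1)·0.8912 - (1)·0.9279) / (3) = 1.7270;  w ← (1−ω)·1.4240 + ω·1.7270 = 1.6058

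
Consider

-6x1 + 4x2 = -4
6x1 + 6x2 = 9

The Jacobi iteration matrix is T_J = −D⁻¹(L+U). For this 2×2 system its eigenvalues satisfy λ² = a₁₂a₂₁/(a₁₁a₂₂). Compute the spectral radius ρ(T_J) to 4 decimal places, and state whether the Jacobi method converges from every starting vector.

0.8165

a₁₂a₂₁/(a₁₁a₂₂) = (4)·(6) / ((-6)·(6)) = -0.666667
ρ = √|-0.666667| = √0.666667 = 0.8165
ρ < 1, so Jacobi converges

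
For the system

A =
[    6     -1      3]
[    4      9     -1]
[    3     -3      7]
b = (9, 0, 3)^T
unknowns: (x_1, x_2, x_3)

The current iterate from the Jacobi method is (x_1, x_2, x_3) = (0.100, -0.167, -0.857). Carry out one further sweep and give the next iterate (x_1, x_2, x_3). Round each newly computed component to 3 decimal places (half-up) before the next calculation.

One sweep:
  x_1 = (9 - (-1)·-0.167 - (3)·-0.857) / (6) = 1.901
  x_2 = (0 - (4)·0.100 - (-1)·-0.857) / (9) = -0.140
  x_3 = (3 - (3)·0.100 - (-3)·-0.167) / (7) = 0.314

(1.901, -0.140, 0.314)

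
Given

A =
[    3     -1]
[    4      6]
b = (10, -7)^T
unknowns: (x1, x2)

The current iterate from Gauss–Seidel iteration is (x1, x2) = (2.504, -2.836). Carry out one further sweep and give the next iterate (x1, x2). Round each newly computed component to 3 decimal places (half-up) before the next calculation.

(2.388, -2.759)

One sweep:
  x1 = (10 - (-1)·-2.836) / (3) = 2.388
  x2 = (-7 - (4)·2.388) / (6) = -2.759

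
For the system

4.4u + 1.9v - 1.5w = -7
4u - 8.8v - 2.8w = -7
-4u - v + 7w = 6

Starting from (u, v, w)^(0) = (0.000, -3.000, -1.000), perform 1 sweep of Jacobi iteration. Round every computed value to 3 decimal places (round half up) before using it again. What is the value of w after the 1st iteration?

0.429

Iteration 1:
  u = (-7 - (1.9)·-3.000 - (-1.5)·-1.000) / (4.4) = -0.636
  v = (-7 - (4)·0.000 - (-2.8)·-1.000) / (-8.8) = 1.114
  w = (6 - (-4)·0.000 - (-1)·-3.000) / (7) = 0.429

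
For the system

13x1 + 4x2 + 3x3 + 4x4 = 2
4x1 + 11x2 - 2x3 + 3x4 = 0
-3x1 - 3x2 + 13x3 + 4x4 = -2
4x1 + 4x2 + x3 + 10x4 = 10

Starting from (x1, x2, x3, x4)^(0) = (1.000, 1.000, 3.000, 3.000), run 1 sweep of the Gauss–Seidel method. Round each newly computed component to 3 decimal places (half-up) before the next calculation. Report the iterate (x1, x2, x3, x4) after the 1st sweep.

(-1.769, 0.371, -1.400, 1.699)

Iteration 1:
  x1 = (2 - (4)·1.000 - (3)·3.000 - (4)·3.000) / (13) = -1.769
  x2 = (0 - (4)·-1.769 - (-2)·3.000 - (3)·3.000) / (11) = 0.371
  x3 = (-2 - (-3)·-1.769 - (-3)·0.371 - (4)·3.000) / (13) = -1.400
  x4 = (10 - (4)·-1.769 - (4)·0.371 - (1)·-1.400) / (10) = 1.699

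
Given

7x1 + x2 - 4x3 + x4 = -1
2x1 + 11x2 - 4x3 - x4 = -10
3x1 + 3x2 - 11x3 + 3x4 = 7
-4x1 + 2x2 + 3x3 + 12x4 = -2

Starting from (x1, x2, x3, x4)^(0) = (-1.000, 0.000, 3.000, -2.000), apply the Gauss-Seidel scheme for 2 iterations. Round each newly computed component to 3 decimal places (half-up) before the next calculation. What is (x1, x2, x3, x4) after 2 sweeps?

Iteration 1:
  x1 = (-1 - (1)·0.000 - (-4)·3.000 - (1)·-2.000) / (7) = 1.857
  x2 = (-10 - (2)·1.857 - (-4)·3.000 - (-1)·-2.000) / (11) = -0.338
  x3 = (7 - (3)·1.857 - (3)·-0.338 - (3)·-2.000) / (-11) = -0.768
  x4 = (-2 - (-4)·1.857 - (2)·-0.338 - (3)·-0.768) / (12) = 0.701
Iteration 2:
  x1 = (-1 - (1)·-0.338 - (-4)·-0.768 - (1)·0.701) / (7) = -0.634
  x2 = (-10 - (2)·-0.634 - (-4)·-0.768 - (-1)·0.701) / (11) = -1.009
  x3 = (7 - (3)·-0.634 - (3)·-1.009 - (3)·0.701) / (-11) = -0.893
  x4 = (-2 - (-4)·-0.634 - (2)·-1.009 - (3)·-0.893) / (12) = 0.013

(-0.634, -1.009, -0.893, 0.013)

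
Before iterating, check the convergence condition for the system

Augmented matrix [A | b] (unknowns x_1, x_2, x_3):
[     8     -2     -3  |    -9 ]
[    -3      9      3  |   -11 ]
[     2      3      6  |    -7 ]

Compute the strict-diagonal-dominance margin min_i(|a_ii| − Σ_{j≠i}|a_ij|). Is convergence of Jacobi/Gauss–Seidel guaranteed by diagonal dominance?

row 1: |8| − (2+3) = 3
row 2: |9| − (3+3) = 3
row 3: |6| − (2+3) = 1
minimum over rows = 1 → strictly diagonally dominant (convergence guaranteed)

1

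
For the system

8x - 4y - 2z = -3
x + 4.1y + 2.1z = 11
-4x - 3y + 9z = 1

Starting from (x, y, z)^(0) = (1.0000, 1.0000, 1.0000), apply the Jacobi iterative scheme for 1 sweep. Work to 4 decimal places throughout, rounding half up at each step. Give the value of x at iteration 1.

0.3750

Iteration 1:
  x = (-3 - (-4)·1.0000 - (-2)·1.0000) / (8) = 0.3750
  y = (11 - (1)·1.0000 - (2.1)·1.0000) / (4.1) = 1.9268
  z = (1 - (-4)·1.0000 - (-3)·1.0000) / (9) = 0.8889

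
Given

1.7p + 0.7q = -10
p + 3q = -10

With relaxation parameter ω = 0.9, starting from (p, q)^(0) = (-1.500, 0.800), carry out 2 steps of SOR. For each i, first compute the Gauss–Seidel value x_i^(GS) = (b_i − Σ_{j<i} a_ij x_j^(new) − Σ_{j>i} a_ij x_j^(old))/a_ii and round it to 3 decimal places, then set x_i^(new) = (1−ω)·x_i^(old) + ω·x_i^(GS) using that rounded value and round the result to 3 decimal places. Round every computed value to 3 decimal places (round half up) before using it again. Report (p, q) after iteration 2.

(-5.424, -1.492)

Iteration 1:
  p: GS value = (-10 - (0.7)·0.800) / (1.7) = -6.212;  p ← (1−ω)·-1.500 + ω·-6.212 = -5.741
  q: GS value = (-10 - (1)·-5.741) / (3) = -1.420;  q ← (1−ω)·0.800 + ω·-1.420 = -1.198
Iteration 2:
  p: GS value = (-10 - (0.7)·-1.198) / (1.7) = -5.389;  p ← (1−ω)·-5.741 + ω·-5.389 = -5.424
  q: GS value = (-10 - (1)·-5.424) / (3) = -1.525;  q ← (1−ω)·-1.198 + ω·-1.525 = -1.492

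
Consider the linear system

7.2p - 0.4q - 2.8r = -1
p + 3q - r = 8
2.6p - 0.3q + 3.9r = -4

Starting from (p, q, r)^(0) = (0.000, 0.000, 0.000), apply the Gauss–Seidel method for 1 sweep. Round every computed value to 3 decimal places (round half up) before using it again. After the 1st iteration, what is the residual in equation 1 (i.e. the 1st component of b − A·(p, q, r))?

Iteration 1:
  p = (-1 - (-0.4)·0.000 - (-2.8)·0.000) / (7.2) = -0.139
  q = (8 - (1)·-0.139 - (-1)·0.000) / (3) = 2.713
  r = (-4 - (2.6)·-0.139 - (-0.3)·2.713) / (3.9) = -0.724
Residual b − A·x = (-0.941, -0.724, -0.001)

-0.941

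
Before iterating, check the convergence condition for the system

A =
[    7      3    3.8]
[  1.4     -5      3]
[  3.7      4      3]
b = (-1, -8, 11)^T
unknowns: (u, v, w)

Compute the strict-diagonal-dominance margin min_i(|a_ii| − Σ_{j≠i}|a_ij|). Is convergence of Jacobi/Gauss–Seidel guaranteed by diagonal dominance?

-4.7

row 1: |7| − (3+3.8) = 0.2
row 2: |-5| − (1.4+3) = 0.6
row 3: |3| − (3.7+4) = -4.7
minimum over rows = -4.7 → not strictly diagonally dominant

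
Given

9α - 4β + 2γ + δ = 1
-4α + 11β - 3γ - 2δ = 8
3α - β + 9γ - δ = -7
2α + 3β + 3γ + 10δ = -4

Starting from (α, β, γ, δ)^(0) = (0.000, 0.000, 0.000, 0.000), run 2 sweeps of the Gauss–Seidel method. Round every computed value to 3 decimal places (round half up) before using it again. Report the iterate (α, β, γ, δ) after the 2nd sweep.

Iteration 1:
  α = (1 - (-4)·0.000 - (2)·0.000 - (1)·0.000) / (9) = 0.111
  β = (8 - (-4)·0.111 - (-3)·0.000 - (-2)·0.000) / (11) = 0.768
  γ = (-7 - (3)·0.111 - (-1)·0.768 - (-1)·0.000) / (9) = -0.729
  δ = (-4 - (2)·0.111 - (3)·0.768 - (3)·-0.729) / (10) = -0.434
Iteration 2:
  α = (1 - (-4)·0.768 - (2)·-0.729 - (1)·-0.434) / (9) = 0.663
  β = (8 - (-4)·0.663 - (-3)·-0.729 - (-2)·-0.434) / (11) = 0.691
  γ = (-7 - (3)·0.663 - (-1)·0.691 - (-1)·-0.434) / (9) = -0.970
  δ = (-4 - (2)·0.663 - (3)·0.691 - (3)·-0.970) / (10) = -0.449

(0.663, 0.691, -0.970, -0.449)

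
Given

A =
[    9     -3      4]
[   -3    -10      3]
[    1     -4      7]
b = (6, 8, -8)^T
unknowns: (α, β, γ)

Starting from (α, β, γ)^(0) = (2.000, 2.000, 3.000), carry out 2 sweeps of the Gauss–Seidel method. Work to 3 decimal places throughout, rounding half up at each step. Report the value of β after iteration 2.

-1.481

Iteration 1:
  α = (6 - (-3)·2.000 - (4)·3.000) / (9) = 0.000
  β = (8 - (-3)·0.000 - (3)·3.000) / (-10) = 0.100
  γ = (-8 - (1)·0.000 - (-4)·0.100) / (7) = -1.086
Iteration 2:
  α = (6 - (-3)·0.100 - (4)·-1.086) / (9) = 1.183
  β = (8 - (-3)·1.183 - (3)·-1.086) / (-10) = -1.481
  γ = (-8 - (1)·1.183 - (-4)·-1.481) / (7) = -2.158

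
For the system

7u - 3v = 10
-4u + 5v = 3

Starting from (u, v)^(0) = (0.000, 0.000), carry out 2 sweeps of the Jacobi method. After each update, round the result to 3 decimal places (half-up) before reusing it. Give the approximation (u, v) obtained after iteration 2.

(1.686, 1.743)

Iteration 1:
  u = (10 - (-3)·0.000) / (7) = 1.429
  v = (3 - (-4)·0.000) / (5) = 0.600
Iteration 2:
  u = (10 - (-3)·0.600) / (7) = 1.686
  v = (3 - (-4)·1.429) / (5) = 1.743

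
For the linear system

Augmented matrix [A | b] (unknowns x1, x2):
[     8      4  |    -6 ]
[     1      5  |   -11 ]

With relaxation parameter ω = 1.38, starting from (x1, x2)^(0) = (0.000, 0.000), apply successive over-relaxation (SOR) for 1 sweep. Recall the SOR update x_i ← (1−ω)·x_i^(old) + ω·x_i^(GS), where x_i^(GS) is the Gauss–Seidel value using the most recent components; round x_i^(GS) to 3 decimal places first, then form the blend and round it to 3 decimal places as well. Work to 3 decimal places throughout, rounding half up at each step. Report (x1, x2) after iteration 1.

(-1.035, -2.750)

Iteration 1:
  x1: GS value = (-6 - (4)·0.000) / (8) = -0.750;  x1 ← (1−ω)·0.000 + ω·-0.750 = -1.035
  x2: GS value = (-11 - (1)·-1.035) / (5) = -1.993;  x2 ← (1−ω)·0.000 + ω·-1.993 = -2.750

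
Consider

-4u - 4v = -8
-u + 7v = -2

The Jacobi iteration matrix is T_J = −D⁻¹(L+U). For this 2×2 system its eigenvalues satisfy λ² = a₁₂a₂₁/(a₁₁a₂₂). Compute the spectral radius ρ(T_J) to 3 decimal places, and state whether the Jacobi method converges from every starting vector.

a₁₂a₂₁/(a₁₁a₂₂) = (-4)·(-1) / ((-4)·(7)) = -0.142857
ρ = √|-0.142857| = √0.142857 = 0.378
ρ < 1, so Jacobi converges

0.378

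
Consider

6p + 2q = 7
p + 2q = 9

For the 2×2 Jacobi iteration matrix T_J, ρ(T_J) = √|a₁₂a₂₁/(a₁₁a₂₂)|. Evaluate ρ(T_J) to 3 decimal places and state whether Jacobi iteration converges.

0.408

a₁₂a₂₁/(a₁₁a₂₂) = (2)·(1) / ((6)·(2)) = 0.166667
ρ = √|0.166667| = √0.166667 = 0.408
ρ < 1, so Jacobi converges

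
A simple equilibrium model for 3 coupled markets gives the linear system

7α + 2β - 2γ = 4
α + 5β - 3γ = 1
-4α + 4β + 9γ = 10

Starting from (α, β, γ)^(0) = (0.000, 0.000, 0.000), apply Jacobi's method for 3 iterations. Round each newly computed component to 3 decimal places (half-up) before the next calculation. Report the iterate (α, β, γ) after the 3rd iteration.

Iteration 1:
  α = (4 - (2)·0.000 - (-2)·0.000) / (7) = 0.571
  β = (1 - (1)·0.000 - (-3)·0.000) / (5) = 0.200
  γ = (10 - (-4)·0.000 - (4)·0.000) / (9) = 1.111
Iteration 2:
  α = (4 - (2)·0.200 - (-2)·1.111) / (7) = 0.832
  β = (1 - (1)·0.571 - (-3)·1.111) / (5) = 0.752
  γ = (10 - (-4)·0.571 - (4)·0.200) / (9) = 1.276
Iteration 3:
  α = (4 - (2)·0.752 - (-2)·1.276) / (7) = 0.721
  β = (1 - (1)·0.832 - (-3)·1.276) / (5) = 0.799
  γ = (10 - (-4)·0.832 - (4)·0.752) / (9) = 1.147

(0.721, 0.799, 1.147)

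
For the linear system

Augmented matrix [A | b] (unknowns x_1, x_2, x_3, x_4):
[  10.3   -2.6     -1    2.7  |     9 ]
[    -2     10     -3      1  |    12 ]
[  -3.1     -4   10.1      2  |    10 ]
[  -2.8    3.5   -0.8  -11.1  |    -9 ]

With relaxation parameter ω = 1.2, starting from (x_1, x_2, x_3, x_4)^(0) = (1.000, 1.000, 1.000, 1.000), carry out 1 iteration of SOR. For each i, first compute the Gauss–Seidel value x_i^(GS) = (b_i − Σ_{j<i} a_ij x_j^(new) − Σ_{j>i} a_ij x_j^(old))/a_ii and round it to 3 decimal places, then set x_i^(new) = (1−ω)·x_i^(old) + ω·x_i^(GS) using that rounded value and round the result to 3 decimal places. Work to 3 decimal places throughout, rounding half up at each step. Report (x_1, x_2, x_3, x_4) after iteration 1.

(0.953, 1.709, 1.913, 0.965)

Iteration 1:
  x_1: GS value = (9 - (-2.6)·1.000 - (-1)·1.000 - (2.7)·1.000) / (10.3) = 0.961;  x_1 ← (1−ω)·1.000 + ω·0.961 = 0.953
  x_2: GS value = (12 - (-2)·0.953 - (-3)·1.000 - (1)·1.000) / (10) = 1.591;  x_2 ← (1−ω)·1.000 + ω·1.591 = 1.709
  x_3: GS value = (10 - (-3.1)·0.953 - (-4)·1.709 - (2)·1.000) / (10.1) = 1.761;  x_3 ← (1−ω)·1.000 + ω·1.761 = 1.913
  x_4: GS value = (-9 - (-2.8)·0.953 - (3.5)·1.709 - (-0.8)·1.913) / (-11.1) = 0.971;  x_4 ← (1−ω)·1.000 + ω·0.971 = 0.965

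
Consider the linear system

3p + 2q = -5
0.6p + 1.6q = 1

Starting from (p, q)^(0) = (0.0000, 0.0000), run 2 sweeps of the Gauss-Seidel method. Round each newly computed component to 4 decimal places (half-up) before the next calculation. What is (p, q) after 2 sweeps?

(-2.5000, 1.5625)

Iteration 1:
  p = (-5 - (2)·0.0000) / (3) = -1.6667
  q = (1 - (0.6)·-1.6667) / (1.6) = 1.2500
Iteration 2:
  p = (-5 - (2)·1.2500) / (3) = -2.5000
  q = (1 - (0.6)·-2.5000) / (1.6) = 1.5625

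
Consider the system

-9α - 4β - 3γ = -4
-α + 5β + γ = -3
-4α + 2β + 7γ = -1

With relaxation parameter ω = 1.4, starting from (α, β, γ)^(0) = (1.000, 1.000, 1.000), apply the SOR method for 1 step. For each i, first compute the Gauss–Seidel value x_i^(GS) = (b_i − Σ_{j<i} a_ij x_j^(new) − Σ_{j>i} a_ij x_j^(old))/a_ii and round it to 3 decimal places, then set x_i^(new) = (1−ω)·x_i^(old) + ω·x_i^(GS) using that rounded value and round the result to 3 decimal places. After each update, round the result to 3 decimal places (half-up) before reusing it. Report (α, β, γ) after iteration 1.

(-0.866, -1.762, -0.588)

Iteration 1:
  α: GS value = (-4 - (-4)·1.000 - (-3)·1.000) / (-9) = -0.333;  α ← (1−ω)·1.000 + ω·-0.333 = -0.866
  β: GS value = (-3 - (-1)·-0.866 - (1)·1.000) / (5) = -0.973;  β ← (1−ω)·1.000 + ω·-0.973 = -1.762
  γ: GS value = (-1 - (-4)·-0.866 - (2)·-1.762) / (7) = -0.134;  γ ← (1−ω)·1.000 + ω·-0.134 = -0.588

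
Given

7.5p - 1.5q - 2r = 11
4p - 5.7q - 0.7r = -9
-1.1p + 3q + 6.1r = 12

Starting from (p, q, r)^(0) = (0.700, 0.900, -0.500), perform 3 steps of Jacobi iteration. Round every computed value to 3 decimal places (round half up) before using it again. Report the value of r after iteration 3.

Iteration 1:
  p = (11 - (-1.5)·0.900 - (-2)·-0.500) / (7.5) = 1.513
  q = (-9 - (4)·0.700 - (-0.7)·-0.500) / (-5.7) = 2.132
  r = (12 - (-1.1)·0.700 - (3)·0.900) / (6.1) = 1.651
Iteration 2:
  p = (11 - (-1.5)·2.132 - (-2)·1.651) / (7.5) = 2.333
  q = (-9 - (4)·1.513 - (-0.7)·1.651) / (-5.7) = 2.438
  r = (12 - (-1.1)·1.513 - (3)·2.132) / (6.1) = 1.192
Iteration 3:
  p = (11 - (-1.5)·2.438 - (-2)·1.192) / (7.5) = 2.272
  q = (-9 - (4)·2.333 - (-0.7)·1.192) / (-5.7) = 3.070
  r = (12 - (-1.1)·2.333 - (3)·2.438) / (6.1) = 1.189

1.189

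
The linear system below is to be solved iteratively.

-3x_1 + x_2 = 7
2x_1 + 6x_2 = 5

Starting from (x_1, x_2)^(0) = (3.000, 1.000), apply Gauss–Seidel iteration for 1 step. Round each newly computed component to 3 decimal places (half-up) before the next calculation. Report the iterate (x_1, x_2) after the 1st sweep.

Iteration 1:
  x_1 = (7 - (1)·1.000) / (-3) = -2.000
  x_2 = (5 - (2)·-2.000) / (6) = 1.500

(-2.000, 1.500)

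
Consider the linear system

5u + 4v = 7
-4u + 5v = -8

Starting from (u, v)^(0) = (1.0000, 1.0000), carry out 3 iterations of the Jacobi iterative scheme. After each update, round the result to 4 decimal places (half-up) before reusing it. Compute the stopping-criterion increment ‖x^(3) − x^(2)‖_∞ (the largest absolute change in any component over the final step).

Iteration 1:
  u = (7 - (4)·1.0000) / (5) = 0.6000
  v = (-8 - (-4)·1.0000) / (5) = -0.8000
Iteration 2:
  u = (7 - (4)·-0.8000) / (5) = 2.0400
  v = (-8 - (-4)·0.6000) / (5) = -1.1200
Iteration 3:
  u = (7 - (4)·-1.1200) / (5) = 2.2960
  v = (-8 - (-4)·2.0400) / (5) = 0.0320
Change: (0.2560, 1.1520) → max |·| = 1.1520

1.1520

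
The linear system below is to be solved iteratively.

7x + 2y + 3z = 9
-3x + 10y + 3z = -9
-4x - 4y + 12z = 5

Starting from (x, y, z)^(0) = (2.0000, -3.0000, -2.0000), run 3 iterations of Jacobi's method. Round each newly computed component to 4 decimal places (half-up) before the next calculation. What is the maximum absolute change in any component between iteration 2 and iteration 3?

Iteration 1:
  x = (9 - (2)·-3.0000 - (3)·-2.0000) / (7) = 3.0000
  y = (-9 - (-3)·2.0000 - (3)·-2.0000) / (10) = 0.3000
  z = (5 - (-4)·2.0000 - (-4)·-3.0000) / (12) = 0.0833
Iteration 2:
  x = (9 - (2)·0.3000 - (3)·0.0833) / (7) = 1.1643
  y = (-9 - (-3)·3.0000 - (3)·0.0833) / (10) = -0.0250
  z = (5 - (-4)·3.0000 - (-4)·0.3000) / (12) = 1.5167
Iteration 3:
  x = (9 - (2)·-0.0250 - (3)·1.5167) / (7) = 0.6428
  y = (-9 - (-3)·1.1643 - (3)·1.5167) / (10) = -1.0057
  z = (5 - (-4)·1.1643 - (-4)·-0.0250) / (12) = 0.7964
Change: (-0.5215, -0.9807, -0.7203) → max |·| = 0.9807

0.9807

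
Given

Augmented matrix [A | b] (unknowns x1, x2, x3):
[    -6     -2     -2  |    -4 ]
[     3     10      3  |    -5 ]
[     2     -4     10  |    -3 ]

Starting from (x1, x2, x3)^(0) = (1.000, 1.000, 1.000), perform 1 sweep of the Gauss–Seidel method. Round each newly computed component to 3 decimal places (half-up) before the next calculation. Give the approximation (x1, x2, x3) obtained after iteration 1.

Iteration 1:
  x1 = (-4 - (-2)·1.000 - (-2)·1.000) / (-6) = 0.000
  x2 = (-5 - (3)·0.000 - (3)·1.000) / (10) = -0.800
  x3 = (-3 - (2)·0.000 - (-4)·-0.800) / (10) = -0.620

(0.000, -0.800, -0.620)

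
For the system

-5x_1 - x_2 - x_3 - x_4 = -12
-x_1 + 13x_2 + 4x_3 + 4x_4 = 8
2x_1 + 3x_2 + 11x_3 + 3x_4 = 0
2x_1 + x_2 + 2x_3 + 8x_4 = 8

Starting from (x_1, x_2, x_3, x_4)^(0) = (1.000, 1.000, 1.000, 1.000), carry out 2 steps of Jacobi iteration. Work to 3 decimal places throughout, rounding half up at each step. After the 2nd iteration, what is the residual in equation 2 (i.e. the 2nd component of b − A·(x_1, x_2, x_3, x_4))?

-1.835

Iteration 1:
  x_1 = (-12 - (-1)·1.000 - (-1)·1.000 - (-1)·1.000) / (-5) = 1.800
  x_2 = (8 - (-1)·1.000 - (4)·1.000 - (4)·1.000) / (13) = 0.077
  x_3 = (0 - (2)·1.000 - (3)·1.000 - (3)·1.000) / (11) = -0.727
  x_4 = (8 - (2)·1.000 - (1)·1.000 - (2)·1.000) / (8) = 0.375
Iteration 2:
  x_1 = (-12 - (-1)·0.077 - (-1)·-0.727 - (-1)·0.375) / (-5) = 2.455
  x_2 = (8 - (-1)·1.800 - (4)·-0.727 - (4)·0.375) / (13) = 0.862
  x_3 = (0 - (2)·1.800 - (3)·0.077 - (3)·0.375) / (11) = -0.451
  x_4 = (8 - (2)·1.800 - (1)·0.077 - (2)·-0.727) / (8) = 0.722
Residual b − A·x = (1.408, -1.835, -4.701, -2.646)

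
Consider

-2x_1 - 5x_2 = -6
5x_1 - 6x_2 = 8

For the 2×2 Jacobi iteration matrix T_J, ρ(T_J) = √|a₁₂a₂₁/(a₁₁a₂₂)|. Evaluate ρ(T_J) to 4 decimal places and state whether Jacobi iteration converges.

a₁₂a₂₁/(a₁₁a₂₂) = (-5)·(5) / ((-2)·(-6)) = -2.083333
ρ = √|-2.083333| = √2.083333 = 1.4434
ρ > 1, so Jacobi diverges

1.4434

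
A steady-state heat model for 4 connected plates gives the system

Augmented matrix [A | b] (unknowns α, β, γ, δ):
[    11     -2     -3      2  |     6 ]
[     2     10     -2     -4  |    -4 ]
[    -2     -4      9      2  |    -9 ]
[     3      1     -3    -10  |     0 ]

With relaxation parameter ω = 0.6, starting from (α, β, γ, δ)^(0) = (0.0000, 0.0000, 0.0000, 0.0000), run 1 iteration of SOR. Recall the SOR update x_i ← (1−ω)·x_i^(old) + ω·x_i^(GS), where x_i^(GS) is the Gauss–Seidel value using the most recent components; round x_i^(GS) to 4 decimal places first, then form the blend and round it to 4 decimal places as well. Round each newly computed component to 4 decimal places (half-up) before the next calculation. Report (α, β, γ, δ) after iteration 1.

Iteration 1:
  α: GS value = (6 - (-2)·0.0000 - (-3)·0.0000 - (2)·0.0000) / (11) = 0.5455;  α ← (1−ω)·0.0000 + ω·0.5455 = 0.3273
  β: GS value = (-4 - (2)·0.3273 - (-2)·0.0000 - (-4)·0.0000) / (10) = -0.4655;  β ← (1−ω)·0.0000 + ω·-0.4655 = -0.2793
  γ: GS value = (-9 - (-2)·0.3273 - (-4)·-0.2793 - (2)·0.0000) / (9) = -1.0514;  γ ← (1−ω)·0.0000 + ω·-1.0514 = -0.6308
  δ: GS value = (0 - (3)·0.3273 - (1)·-0.2793 - (-3)·-0.6308) / (-10) = 0.2595;  δ ← (1−ω)·0.0000 + ω·0.2595 = 0.1557

(0.3273, -0.2793, -0.6308, 0.1557)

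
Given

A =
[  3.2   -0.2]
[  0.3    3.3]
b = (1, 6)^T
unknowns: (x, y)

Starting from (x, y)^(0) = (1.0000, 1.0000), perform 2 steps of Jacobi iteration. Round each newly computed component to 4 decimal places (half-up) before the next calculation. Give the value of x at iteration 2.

0.4205

Iteration 1:
  x = (1 - (-0.2)·1.0000) / (3.2) = 0.3750
  y = (6 - (0.3)·1.0000) / (3.3) = 1.7273
Iteration 2:
  x = (1 - (-0.2)·1.7273) / (3.2) = 0.4205
  y = (6 - (0.3)·0.3750) / (3.3) = 1.7841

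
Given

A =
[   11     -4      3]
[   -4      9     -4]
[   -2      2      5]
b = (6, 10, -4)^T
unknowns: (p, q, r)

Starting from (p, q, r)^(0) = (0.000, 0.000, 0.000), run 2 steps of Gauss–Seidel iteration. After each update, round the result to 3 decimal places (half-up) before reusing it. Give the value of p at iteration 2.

1.344

Iteration 1:
  p = (6 - (-4)·0.000 - (3)·0.000) / (11) = 0.545
  q = (10 - (-4)·0.545 - (-4)·0.000) / (9) = 1.353
  r = (-4 - (-2)·0.545 - (2)·1.353) / (5) = -1.123
Iteration 2:
  p = (6 - (-4)·1.353 - (3)·-1.123) / (11) = 1.344
  q = (10 - (-4)·1.344 - (-4)·-1.123) / (9) = 1.209
  r = (-4 - (-2)·1.344 - (2)·1.209) / (5) = -0.746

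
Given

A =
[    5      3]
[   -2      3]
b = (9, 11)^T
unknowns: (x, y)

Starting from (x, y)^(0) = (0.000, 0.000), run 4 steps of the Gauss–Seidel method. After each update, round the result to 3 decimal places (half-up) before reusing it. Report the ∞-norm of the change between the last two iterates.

Iteration 1:
  x = (9 - (3)·0.000) / (5) = 1.800
  y = (11 - (-2)·1.800) / (3) = 4.867
Iteration 2:
  x = (9 - (3)·4.867) / (5) = -1.120
  y = (11 - (-2)·-1.120) / (3) = 2.920
Iteration 3:
  x = (9 - (3)·2.920) / (5) = 0.048
  y = (11 - (-2)·0.048) / (3) = 3.699
Iteration 4:
  x = (9 - (3)·3.699) / (5) = -0.419
  y = (11 - (-2)·-0.419) / (3) = 3.387
Change: (-0.467, -0.312) → max |·| = 0.467

0.467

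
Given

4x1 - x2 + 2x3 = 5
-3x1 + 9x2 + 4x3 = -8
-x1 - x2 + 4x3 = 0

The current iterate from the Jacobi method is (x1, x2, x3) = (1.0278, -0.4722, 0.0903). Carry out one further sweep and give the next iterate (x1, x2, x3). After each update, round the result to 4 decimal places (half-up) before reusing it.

One sweep:
  x1 = (5 - (-1)·-0.4722 - (2)·0.0903) / (4) = 1.0868
  x2 = (-8 - (-3)·1.0278 - (4)·0.0903) / (9) = -0.5864
  x3 = (0 - (-1)·1.0278 - (-1)·-0.4722) / (4) = 0.1389

(1.0868, -0.5864, 0.1389)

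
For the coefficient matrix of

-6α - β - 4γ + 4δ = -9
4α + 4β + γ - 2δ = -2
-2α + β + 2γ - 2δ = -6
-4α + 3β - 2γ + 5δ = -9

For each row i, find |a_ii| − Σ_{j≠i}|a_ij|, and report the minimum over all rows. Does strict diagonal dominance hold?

row 1: |-6| − (1+4+4) = -3
row 2: |4| − (4+1+2) = -3
row 3: |2| − (2+1+2) = -3
row 4: |5| − (4+3+2) = -4
minimum over rows = -4 → not strictly diagonally dominant

-4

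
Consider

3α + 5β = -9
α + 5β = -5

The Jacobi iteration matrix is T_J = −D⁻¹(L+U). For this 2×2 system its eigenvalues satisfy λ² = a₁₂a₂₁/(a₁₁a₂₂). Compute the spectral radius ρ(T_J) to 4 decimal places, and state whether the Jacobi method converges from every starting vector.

a₁₂a₂₁/(a₁₁a₂₂) = (5)·(1) / ((3)·(5)) = 0.333333
ρ = √|0.333333| = √0.333333 = 0.5774
ρ < 1, so Jacobi converges

0.5774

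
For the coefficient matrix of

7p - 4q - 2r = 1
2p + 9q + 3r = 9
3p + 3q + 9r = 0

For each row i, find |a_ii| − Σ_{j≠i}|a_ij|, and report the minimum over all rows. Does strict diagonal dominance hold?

1

row 1: |7| − (4+2) = 1
row 2: |9| − (2+3) = 4
row 3: |9| − (3+3) = 3
minimum over rows = 1 → strictly diagonally dominant (convergence guaranteed)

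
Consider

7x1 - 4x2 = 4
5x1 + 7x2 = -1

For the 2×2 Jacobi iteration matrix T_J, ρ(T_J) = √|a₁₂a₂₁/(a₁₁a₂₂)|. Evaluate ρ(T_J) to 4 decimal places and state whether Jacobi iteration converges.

a₁₂a₂₁/(a₁₁a₂₂) = (-4)·(5) / ((7)·(7)) = -0.408163
ρ = √|-0.408163| = √0.408163 = 0.6389
ρ < 1, so Jacobi converges

0.6389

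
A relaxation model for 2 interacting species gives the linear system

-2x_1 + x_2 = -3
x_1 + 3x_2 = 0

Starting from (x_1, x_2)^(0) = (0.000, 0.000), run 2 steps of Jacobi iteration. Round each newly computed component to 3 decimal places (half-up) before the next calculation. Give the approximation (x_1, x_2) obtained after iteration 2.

(1.500, -0.500)

Iteration 1:
  x_1 = (-3 - (1)·0.000) / (-2) = 1.500
  x_2 = (0 - (1)·0.000) / (3) = 0.000
Iteration 2:
  x_1 = (-3 - (1)·0.000) / (-2) = 1.500
  x_2 = (0 - (1)·1.500) / (3) = -0.500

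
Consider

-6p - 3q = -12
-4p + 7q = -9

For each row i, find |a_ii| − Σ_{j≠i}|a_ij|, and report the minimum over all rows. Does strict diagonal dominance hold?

row 1: |-6| − (3) = 3
row 2: |7| − (4) = 3
minimum over rows = 3 → strictly diagonally dominant (convergence guaranteed)

3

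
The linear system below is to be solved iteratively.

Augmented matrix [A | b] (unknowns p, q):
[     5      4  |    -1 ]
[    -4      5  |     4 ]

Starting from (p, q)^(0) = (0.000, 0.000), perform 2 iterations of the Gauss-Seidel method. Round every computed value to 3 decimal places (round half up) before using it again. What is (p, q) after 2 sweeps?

Iteration 1:
  p = (-1 - (4)·0.000) / (5) = -0.200
  q = (4 - (-4)·-0.200) / (5) = 0.640
Iteration 2:
  p = (-1 - (4)·0.640) / (5) = -0.712
  q = (4 - (-4)·-0.712) / (5) = 0.230

(-0.712, 0.230)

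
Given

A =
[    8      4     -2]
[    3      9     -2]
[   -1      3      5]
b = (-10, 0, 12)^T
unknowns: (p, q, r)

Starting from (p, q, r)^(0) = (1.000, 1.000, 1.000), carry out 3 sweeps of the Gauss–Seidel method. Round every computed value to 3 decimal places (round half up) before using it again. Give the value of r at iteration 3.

1.690

Iteration 1:
  p = (-10 - (4)·1.000 - (-2)·1.000) / (8) = -1.500
  q = (0 - (3)·-1.500 - (-2)·1.000) / (9) = 0.722
  r = (12 - (-1)·-1.500 - (3)·0.722) / (5) = 1.667
Iteration 2:
  p = (-10 - (4)·0.722 - (-2)·1.667) / (8) = -1.194
  q = (0 - (3)·-1.194 - (-2)·1.667) / (9) = 0.768
  r = (12 - (-1)·-1.194 - (3)·0.768) / (5) = 1.700
Iteration 3:
  p = (-10 - (4)·0.768 - (-2)·1.700) / (8) = -1.209
  q = (0 - (3)·-1.209 - (-2)·1.700) / (9) = 0.781
  r = (12 - (-1)·-1.209 - (3)·0.781) / (5) = 1.690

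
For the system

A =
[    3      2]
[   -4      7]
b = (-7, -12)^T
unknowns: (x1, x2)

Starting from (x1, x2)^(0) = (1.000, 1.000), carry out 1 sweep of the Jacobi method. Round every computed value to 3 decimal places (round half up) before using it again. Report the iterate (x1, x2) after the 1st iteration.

Iteration 1:
  x1 = (-7 - (2)·1.000) / (3) = -3.000
  x2 = (-12 - (-4)·1.000) / (7) = -1.143

(-3.000, -1.143)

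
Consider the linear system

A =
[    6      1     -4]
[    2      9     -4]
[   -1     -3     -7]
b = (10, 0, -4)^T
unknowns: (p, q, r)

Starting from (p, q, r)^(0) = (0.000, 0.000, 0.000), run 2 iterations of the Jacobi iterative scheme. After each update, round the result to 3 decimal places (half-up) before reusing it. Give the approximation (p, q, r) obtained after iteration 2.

(2.047, -0.117, 0.333)

Iteration 1:
  p = (10 - (1)·0.000 - (-4)·0.000) / (6) = 1.667
  q = (0 - (2)·0.000 - (-4)·0.000) / (9) = 0.000
  r = (-4 - (-1)·0.000 - (-3)·0.000) / (-7) = 0.571
Iteration 2:
  p = (10 - (1)·0.000 - (-4)·0.571) / (6) = 2.047
  q = (0 - (2)·1.667 - (-4)·0.571) / (9) = -0.117
  r = (-4 - (-1)·1.667 - (-3)·0.000) / (-7) = 0.333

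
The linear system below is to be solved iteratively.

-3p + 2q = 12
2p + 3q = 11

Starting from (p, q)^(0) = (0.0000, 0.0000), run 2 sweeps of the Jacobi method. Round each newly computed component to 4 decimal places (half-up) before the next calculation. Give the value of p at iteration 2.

Iteration 1:
  p = (12 - (2)·0.0000) / (-3) = -4.0000
  q = (11 - (2)·0.0000) / (3) = 3.6667
Iteration 2:
  p = (12 - (2)·3.6667) / (-3) = -1.5555
  q = (11 - (2)·-4.0000) / (3) = 6.3333

-1.5555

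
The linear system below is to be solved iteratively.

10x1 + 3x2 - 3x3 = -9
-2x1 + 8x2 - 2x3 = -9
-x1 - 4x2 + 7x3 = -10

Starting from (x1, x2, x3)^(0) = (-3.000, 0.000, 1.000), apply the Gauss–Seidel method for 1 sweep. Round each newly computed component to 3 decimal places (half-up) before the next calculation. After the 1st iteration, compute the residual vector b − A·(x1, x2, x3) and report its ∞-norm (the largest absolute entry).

6.225

Iteration 1:
  x1 = (-9 - (3)·0.000 - (-3)·1.000) / (10) = -0.600
  x2 = (-9 - (-2)·-0.600 - (-2)·1.000) / (8) = -1.025
  x3 = (-10 - (-1)·-0.600 - (-4)·-1.025) / (7) = -2.100
Residual b − A·x = (-6.225, -6.200, 0.000); ∞-norm = 6.225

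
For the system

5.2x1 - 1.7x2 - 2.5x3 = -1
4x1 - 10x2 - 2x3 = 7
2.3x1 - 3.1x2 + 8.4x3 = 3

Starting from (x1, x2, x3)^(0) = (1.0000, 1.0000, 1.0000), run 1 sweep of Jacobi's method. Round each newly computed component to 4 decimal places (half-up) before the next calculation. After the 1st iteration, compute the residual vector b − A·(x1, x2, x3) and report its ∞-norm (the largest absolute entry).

3.9191

Iteration 1:
  x1 = (-1 - (-1.7)·1.0000 - (-2.5)·1.0000) / (5.2) = 0.6154
  x2 = (7 - (4)·1.0000 - (-2)·1.0000) / (-10) = -0.5000
  x3 = (3 - (2.3)·1.0000 - (-3.1)·1.0000) / (8.4) = 0.4524
Residual b − A·x = (-3.9191, 0.4432, -3.7656); ∞-norm = 3.9191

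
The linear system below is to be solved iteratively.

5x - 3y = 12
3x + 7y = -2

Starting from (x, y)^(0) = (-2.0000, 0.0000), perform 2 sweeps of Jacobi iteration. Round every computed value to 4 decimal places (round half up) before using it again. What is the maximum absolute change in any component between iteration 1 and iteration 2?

Iteration 1:
  x = (12 - (-3)·0.0000) / (5) = 2.4000
  y = (-2 - (3)·-2.0000) / (7) = 0.5714
Iteration 2:
  x = (12 - (-3)·0.5714) / (5) = 2.7428
  y = (-2 - (3)·2.4000) / (7) = -1.3143
Change: (0.3428, -1.8857) → max |·| = 1.8857

1.8857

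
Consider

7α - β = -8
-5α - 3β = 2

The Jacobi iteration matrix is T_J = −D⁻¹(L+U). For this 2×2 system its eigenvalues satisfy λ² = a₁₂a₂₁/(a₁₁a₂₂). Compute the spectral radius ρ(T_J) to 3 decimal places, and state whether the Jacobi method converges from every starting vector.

a₁₂a₂₁/(a₁₁a₂₂) = (-1)·(-5) / ((7)·(-3)) = -0.238095
ρ = √|-0.238095| = √0.238095 = 0.488
ρ < 1, so Jacobi converges

0.488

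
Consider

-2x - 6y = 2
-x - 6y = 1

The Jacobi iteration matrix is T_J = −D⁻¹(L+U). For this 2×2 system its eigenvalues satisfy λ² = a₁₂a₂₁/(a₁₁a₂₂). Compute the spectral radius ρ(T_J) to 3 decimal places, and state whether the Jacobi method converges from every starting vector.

0.707

a₁₂a₂₁/(a₁₁a₂₂) = (-6)·(-1) / ((-2)·(-6)) = 0.500000
ρ = √|0.500000| = √0.500000 = 0.707
ρ < 1, so Jacobi converges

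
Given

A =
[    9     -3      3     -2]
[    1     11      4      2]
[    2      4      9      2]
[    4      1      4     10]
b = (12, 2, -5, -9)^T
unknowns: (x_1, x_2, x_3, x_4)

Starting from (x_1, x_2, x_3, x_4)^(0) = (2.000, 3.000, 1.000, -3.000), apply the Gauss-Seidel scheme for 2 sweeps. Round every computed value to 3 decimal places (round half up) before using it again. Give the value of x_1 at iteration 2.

Iteration 1:
  x_1 = (12 - (-3)·3.000 - (3)·1.000 - (-2)·-3.000) / (9) = 1.333
  x_2 = (2 - (1)·1.333 - (4)·1.000 - (2)·-3.000) / (11) = 0.242
  x_3 = (-5 - (2)·1.333 - (4)·0.242 - (2)·-3.000) / (9) = -0.293
  x_4 = (-9 - (4)·1.333 - (1)·0.242 - (4)·-0.293) / (10) = -1.340
Iteration 2:
  x_1 = (12 - (-3)·0.242 - (3)·-0.293 - (-2)·-1.340) / (9) = 1.214
  x_2 = (2 - (1)·1.214 - (4)·-0.293 - (2)·-1.340) / (11) = 0.422
  x_3 = (-5 - (2)·1.214 - (4)·0.422 - (2)·-1.340) / (9) = -0.715
  x_4 = (-9 - (4)·1.214 - (1)·0.422 - (4)·-0.715) / (10) = -1.142

1.214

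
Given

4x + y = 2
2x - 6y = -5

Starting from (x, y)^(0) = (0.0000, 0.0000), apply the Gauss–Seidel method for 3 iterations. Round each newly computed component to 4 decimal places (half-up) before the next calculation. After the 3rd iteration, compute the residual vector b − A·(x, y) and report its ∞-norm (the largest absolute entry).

Iteration 1:
  x = (2 - (1)·0.0000) / (4) = 0.5000
  y = (-5 - (2)·0.5000) / (-6) = 1.0000
Iteration 2:
  x = (2 - (1)·1.0000) / (4) = 0.2500
  y = (-5 - (2)·0.2500) / (-6) = 0.9167
Iteration 3:
  x = (2 - (1)·0.9167) / (4) = 0.2708
  y = (-5 - (2)·0.2708) / (-6) = 0.9236
Residual b − A·x = (-0.0068, 0.0000); ∞-norm = 0.0068

0.0068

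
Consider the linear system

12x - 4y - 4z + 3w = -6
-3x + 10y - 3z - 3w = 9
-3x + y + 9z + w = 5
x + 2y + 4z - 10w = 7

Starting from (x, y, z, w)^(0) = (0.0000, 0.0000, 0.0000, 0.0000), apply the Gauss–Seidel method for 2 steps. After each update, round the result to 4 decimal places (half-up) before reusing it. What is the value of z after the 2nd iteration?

0.5058

Iteration 1:
  x = (-6 - (-4)·0.0000 - (-4)·0.0000 - (3)·0.0000) / (12) = -0.5000
  y = (9 - (-3)·-0.5000 - (-3)·0.0000 - (-3)·0.0000) / (10) = 0.7500
  z = (5 - (-3)·-0.5000 - (1)·0.7500 - (1)·0.0000) / (9) = 0.3056
  w = (7 - (1)·-0.5000 - (2)·0.7500 - (4)·0.3056) / (-10) = -0.4778
Iteration 2:
  x = (-6 - (-4)·0.7500 - (-4)·0.3056 - (3)·-0.4778) / (12) = -0.0287
  y = (9 - (-3)·-0.0287 - (-3)·0.3056 - (-3)·-0.4778) / (10) = 0.8397
  z = (5 - (-3)·-0.0287 - (1)·0.8397 - (1)·-0.4778) / (9) = 0.5058
  w = (7 - (1)·-0.0287 - (2)·0.8397 - (4)·0.5058) / (-10) = -0.3326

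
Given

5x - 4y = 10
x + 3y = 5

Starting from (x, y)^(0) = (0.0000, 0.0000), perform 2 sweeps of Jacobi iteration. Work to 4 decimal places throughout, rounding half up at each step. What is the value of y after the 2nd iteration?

Iteration 1:
  x = (10 - (-4)·0.0000) / (5) = 2.0000
  y = (5 - (1)·0.0000) / (3) = 1.6667
Iteration 2:
  x = (10 - (-4)·1.6667) / (5) = 3.3334
  y = (5 - (1)·2.0000) / (3) = 1.0000

1.0000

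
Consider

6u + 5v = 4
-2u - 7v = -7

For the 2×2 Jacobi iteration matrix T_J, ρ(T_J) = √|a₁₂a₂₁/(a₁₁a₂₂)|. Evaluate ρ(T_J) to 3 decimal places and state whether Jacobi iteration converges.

a₁₂a₂₁/(a₁₁a₂₂) = (5)·(-2) / ((6)·(-7)) = 0.238095
ρ = √|0.238095| = √0.238095 = 0.488
ρ < 1, so Jacobi converges

0.488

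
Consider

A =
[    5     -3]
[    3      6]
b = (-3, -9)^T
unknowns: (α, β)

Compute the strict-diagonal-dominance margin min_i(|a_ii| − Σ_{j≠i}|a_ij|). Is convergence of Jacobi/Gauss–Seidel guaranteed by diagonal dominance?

row 1: |5| − (3) = 2
row 2: |6| − (3) = 3
minimum over rows = 2 → strictly diagonally dominant (convergence guaranteed)

2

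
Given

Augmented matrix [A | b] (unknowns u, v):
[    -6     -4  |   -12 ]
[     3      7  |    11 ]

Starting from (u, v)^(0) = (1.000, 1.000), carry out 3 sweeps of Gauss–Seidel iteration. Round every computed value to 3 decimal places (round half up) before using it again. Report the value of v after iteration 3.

1.000

Iteration 1:
  u = (-12 - (-4)·1.000) / (-6) = 1.333
  v = (11 - (3)·1.333) / (7) = 1.000
Iteration 2:
  u = (-12 - (-4)·1.000) / (-6) = 1.333
  v = (11 - (3)·1.333) / (7) = 1.000
Iteration 3:
  u = (-12 - (-4)·1.000) / (-6) = 1.333
  v = (11 - (3)·1.333) / (7) = 1.000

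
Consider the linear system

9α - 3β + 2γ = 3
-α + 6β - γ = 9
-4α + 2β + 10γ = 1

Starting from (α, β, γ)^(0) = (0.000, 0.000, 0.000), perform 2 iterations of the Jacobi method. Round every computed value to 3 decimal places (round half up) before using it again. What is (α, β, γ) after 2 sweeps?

(0.811, 1.572, -0.067)

Iteration 1:
  α = (3 - (-3)·0.000 - (2)·0.000) / (9) = 0.333
  β = (9 - (-1)·0.000 - (-1)·0.000) / (6) = 1.500
  γ = (1 - (-4)·0.000 - (2)·0.000) / (10) = 0.100
Iteration 2:
  α = (3 - (-3)·1.500 - (2)·0.100) / (9) = 0.811
  β = (9 - (-1)·0.333 - (-1)·0.100) / (6) = 1.572
  γ = (1 - (-4)·0.333 - (2)·1.500) / (10) = -0.067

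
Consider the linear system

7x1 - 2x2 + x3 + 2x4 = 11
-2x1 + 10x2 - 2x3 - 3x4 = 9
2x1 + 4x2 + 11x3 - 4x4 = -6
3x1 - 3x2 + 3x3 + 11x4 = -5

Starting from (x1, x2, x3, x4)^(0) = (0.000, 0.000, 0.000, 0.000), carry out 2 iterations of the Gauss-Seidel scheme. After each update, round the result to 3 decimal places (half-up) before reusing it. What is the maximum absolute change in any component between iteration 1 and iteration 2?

Iteration 1:
  x1 = (11 - (-2)·0.000 - (1)·0.000 - (2)·0.000) / (7) = 1.571
  x2 = (9 - (-2)·1.571 - (-2)·0.000 - (-3)·0.000) / (10) = 1.214
  x3 = (-6 - (2)·1.571 - (4)·1.214 - (-4)·0.000) / (11) = -1.273
  x4 = (-5 - (3)·1.571 - (-3)·1.214 - (3)·-1.273) / (11) = -0.205
Iteration 2:
  x1 = (11 - (-2)·1.214 - (1)·-1.273 - (2)·-0.205) / (7) = 2.159
  x2 = (9 - (-2)·2.159 - (-2)·-1.273 - (-3)·-0.205) / (10) = 1.016
  x3 = (-6 - (2)·2.159 - (4)·1.016 - (-4)·-0.205) / (11) = -1.382
  x4 = (-5 - (3)·2.159 - (-3)·1.016 - (3)·-1.382) / (11) = -0.389
Change: (0.588, -0.198, -0.109, -0.184) → max |·| = 0.588

0.588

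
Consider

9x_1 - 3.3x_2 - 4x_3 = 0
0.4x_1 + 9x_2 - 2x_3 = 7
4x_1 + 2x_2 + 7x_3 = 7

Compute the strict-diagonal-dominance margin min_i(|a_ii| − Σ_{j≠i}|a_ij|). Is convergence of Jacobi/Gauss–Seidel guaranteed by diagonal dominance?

1

row 1: |9| − (3.3+4) = 1.7
row 2: |9| − (0.4+2) = 6.6
row 3: |7| − (4+2) = 1
minimum over rows = 1 → strictly diagonally dominant (convergence guaranteed)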